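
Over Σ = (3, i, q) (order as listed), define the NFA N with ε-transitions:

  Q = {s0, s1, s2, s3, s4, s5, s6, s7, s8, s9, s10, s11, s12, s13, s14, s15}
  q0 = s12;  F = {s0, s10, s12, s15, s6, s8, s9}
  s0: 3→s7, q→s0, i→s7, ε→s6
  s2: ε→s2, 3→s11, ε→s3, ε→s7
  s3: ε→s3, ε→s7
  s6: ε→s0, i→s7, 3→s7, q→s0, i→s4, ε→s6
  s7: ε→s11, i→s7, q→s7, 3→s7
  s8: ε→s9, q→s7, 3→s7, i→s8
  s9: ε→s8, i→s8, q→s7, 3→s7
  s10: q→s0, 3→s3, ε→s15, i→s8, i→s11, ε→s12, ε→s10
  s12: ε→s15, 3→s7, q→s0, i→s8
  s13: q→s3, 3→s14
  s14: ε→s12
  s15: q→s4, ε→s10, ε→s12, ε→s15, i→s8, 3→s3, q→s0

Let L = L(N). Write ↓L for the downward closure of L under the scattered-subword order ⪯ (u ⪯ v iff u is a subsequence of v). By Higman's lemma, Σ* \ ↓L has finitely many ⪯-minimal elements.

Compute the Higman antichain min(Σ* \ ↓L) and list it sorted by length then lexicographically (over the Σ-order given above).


min(Σ*\↓L) = [3, iq, qi].

|Q|=16, |F|=7, |δ|=49 (19 ε).
min D↑ (4 st, q0=0, F={1}): 0:3→1,i→2,q→3 1:3→1,i→1,q→1 2:3→1,i→2,q→1 3:3→1,i→1,q→3.
'3': N↓-sim [11, 3] end={s11,s3,s7} ∉↓L; 1/1 deletions ∈↓L.
'iq': N↓-sim [11, 5, 2] end={s11,s7} ∉↓L; 2/2 single-dels accept.
'qi': |S_i|=[11, 5, 3] end={s11,s4,s7} rej; 2/2 del acc.
3 obstructions.


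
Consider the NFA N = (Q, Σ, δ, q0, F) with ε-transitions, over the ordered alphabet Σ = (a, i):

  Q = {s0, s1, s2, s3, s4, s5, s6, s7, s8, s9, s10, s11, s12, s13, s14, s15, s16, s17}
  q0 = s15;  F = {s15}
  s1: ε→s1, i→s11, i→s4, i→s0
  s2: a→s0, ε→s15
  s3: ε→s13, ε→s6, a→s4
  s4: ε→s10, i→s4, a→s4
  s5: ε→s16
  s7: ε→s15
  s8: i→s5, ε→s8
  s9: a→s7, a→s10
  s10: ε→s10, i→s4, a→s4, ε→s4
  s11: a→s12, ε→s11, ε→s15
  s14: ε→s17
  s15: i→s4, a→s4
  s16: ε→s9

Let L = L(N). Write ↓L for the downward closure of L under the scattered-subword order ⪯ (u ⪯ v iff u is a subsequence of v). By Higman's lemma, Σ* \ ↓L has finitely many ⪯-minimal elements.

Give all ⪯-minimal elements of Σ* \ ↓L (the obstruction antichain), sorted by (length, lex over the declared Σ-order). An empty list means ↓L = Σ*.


|Q|=18, |F|=1, |δ|=29 (14 ε).
min D↑ (2 st, q0=0, F={1}): 0:a→1,i→1 1:a→1,i→1 (ε-aug+det+¬).
'a': run [3, 2] end={s10,s4} rej; 1/1 del acc.
'i': N↓-sim [3, 2] end={s10,s4} rej; 1/1 deletions ∈↓L.
2 words, ⪯-incomp.

A = [a, i].


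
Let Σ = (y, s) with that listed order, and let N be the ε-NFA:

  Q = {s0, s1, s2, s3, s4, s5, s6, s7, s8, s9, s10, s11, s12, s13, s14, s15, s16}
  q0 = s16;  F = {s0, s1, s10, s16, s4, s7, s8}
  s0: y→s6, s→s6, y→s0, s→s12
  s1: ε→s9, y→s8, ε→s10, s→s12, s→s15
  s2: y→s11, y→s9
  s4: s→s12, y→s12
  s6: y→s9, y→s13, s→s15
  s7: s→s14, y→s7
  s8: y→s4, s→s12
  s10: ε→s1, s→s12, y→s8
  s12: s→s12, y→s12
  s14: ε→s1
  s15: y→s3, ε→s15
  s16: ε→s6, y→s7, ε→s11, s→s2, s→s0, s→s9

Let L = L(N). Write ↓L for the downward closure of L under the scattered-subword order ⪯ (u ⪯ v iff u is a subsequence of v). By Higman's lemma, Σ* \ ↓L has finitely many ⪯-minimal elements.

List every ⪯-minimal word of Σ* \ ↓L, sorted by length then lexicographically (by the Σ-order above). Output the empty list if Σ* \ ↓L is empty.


|Q|=17, |F|=7, |δ|=34 (7 ε).
min D↑ (7 st, q0=0, F={4}): 0:y→1,s→2 1:y→1,s→3 2:y→2,s→4 3:y→5,s→4 4:y→4,s→4 5:y→6,s→4 6:y→4,s→4 [Hopcroft].
'ss': N↓-sim [16, 14, 6] end={s12,s13,s15,s3,s6,s9} — reject; 2/2 single-dels accept.
'ysyyy': run [16, 14, 11, 6, 2, 1] end={s12} ∉↓L; 5/5 deletions ∈↓L.
2 obstructions.

Antichain: [ss, ysyyy].


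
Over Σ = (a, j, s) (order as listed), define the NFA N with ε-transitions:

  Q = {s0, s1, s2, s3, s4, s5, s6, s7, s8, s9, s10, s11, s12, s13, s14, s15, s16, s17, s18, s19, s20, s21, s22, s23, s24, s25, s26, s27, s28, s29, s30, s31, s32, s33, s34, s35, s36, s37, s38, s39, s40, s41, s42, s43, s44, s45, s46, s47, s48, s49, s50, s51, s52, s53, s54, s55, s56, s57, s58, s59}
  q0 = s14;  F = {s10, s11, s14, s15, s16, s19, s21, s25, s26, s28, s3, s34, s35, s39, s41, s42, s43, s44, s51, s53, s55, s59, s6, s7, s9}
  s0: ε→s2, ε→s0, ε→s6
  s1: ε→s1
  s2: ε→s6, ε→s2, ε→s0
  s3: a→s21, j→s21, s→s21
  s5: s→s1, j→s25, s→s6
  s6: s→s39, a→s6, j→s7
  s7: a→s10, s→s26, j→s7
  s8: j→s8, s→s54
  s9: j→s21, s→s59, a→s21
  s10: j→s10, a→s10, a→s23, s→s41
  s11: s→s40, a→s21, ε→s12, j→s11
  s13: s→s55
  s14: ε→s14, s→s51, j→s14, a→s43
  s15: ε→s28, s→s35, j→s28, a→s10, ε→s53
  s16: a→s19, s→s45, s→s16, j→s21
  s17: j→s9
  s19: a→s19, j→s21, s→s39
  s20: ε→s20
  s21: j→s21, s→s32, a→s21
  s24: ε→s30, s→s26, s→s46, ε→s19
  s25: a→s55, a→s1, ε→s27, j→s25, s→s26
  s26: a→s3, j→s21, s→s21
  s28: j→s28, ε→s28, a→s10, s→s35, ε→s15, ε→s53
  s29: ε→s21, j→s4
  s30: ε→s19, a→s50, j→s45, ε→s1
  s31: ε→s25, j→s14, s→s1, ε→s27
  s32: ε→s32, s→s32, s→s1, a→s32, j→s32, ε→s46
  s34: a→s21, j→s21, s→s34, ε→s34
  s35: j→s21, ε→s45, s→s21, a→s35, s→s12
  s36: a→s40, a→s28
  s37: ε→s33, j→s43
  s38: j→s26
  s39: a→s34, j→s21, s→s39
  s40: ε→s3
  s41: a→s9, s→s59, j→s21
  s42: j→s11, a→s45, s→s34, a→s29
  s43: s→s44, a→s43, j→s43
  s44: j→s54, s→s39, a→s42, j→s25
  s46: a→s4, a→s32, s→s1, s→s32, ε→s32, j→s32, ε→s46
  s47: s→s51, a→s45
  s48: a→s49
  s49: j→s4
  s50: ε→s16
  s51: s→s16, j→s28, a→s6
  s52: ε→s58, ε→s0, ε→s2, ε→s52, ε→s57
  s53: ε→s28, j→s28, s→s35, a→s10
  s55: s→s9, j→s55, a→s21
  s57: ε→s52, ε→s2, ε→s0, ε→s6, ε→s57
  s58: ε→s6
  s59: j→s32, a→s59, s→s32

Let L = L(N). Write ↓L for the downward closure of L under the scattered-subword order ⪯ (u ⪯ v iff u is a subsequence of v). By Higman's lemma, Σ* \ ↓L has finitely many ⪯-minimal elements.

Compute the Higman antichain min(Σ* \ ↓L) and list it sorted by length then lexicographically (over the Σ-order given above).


Antichain: [ssjs, asaas, sjsss, sjassj].

|Q|=60, |F|=25, |δ|=156 (44 ε).
min D↑ (24 st, q0=0, F={20}): 0:a→1,j→0,s→2 1:a→1,j→1,s→3 2:a→4,j→5,s→6 3:a→7,j→8,s→9 4:a→4,j→10,s→9 5:a→11,j→5,s→12 6:a→13,j→14,s→6 7:a→14,j→15,s→16 8:a→17,j→8,s→18 9:a→16,j→14,s→9 10:a→11,j→10,s→18 11:a→11,j→11,s→19 12:a→12,j→14,s→14 13:a→13,j→14,s→9 14:a→14,j→14,s→20 15:a→14,j→15,s→21 16:a→14,j→14,s→16 17:a→14,j→17,s→22 18:a→21,j→14,s→14 19:a→22,j→14,s→23 20:a→20,j→20,s→20 21:a→14,j→14,s→14 22:a→14,j→14,s→23 23:a→23,j→20,s→20.
'ssjs': N↓-sim [36, 34, 18, 5, 4] end={s1,s32,s4,s46} ∉↓L; 4/4 del acc.
'asaas': |S_i|=[36, 30, 23, 16, 8, 4] end={s1,s32,s4,s46} ∉↓L; 5/5 del acc.
'sjsss': N↓-sim [36, 34, 25, 14, 7, 4] end={s1,s32,s4,s46} — reject; 5/5 del acc.
'sjassj': run [36, 34, 25, 15, 9, 5, 4] end={s1,s32,s4,s46} — reject; 6/6 single-dels accept.
4 obstructions.


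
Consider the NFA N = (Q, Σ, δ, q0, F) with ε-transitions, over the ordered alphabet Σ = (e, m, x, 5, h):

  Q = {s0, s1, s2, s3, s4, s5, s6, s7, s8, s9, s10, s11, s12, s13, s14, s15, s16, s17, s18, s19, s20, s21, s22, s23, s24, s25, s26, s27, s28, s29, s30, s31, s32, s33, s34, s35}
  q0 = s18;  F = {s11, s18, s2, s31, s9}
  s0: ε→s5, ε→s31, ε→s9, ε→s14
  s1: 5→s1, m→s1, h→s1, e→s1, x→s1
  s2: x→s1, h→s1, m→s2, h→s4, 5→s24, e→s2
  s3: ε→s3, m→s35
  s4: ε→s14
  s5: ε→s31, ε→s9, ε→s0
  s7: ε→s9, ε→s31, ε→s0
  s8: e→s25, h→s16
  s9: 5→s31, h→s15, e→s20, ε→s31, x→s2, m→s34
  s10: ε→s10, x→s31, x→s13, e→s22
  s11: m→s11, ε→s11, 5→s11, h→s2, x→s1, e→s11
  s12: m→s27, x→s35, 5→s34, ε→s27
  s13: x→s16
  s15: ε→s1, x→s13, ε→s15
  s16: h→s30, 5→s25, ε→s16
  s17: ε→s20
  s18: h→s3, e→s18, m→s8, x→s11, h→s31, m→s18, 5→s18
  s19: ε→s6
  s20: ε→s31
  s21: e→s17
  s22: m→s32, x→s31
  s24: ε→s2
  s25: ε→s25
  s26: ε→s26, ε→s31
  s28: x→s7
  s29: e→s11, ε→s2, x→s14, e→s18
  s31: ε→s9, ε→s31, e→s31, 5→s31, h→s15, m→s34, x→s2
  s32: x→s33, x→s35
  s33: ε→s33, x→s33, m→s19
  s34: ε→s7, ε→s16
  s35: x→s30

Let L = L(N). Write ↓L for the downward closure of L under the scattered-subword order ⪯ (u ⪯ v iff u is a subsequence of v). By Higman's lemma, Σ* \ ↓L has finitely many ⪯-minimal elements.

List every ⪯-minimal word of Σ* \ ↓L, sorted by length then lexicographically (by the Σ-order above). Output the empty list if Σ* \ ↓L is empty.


|Q|=36, |F|=5, |δ|=90 (32 ε).
min D↑ (5 st, q0=0, F={3}): 0:e→0,m→0,x→1,5→0,h→2 1:e→1,m→1,x→3,5→1,h→4 2:e→2,m→2,x→4,5→2,h→3 3:e→3,m→3,x→3,5→3,h→3 4:e→4,m→4,x→3,5→4,h→3.
'xx': run [22, 10, 4] end={s1,s16,s25,s30} ∉↓L; 2/2 single-dels accept.
'hh': run [22, 19, 8] end={s1,s13,s14,s15,s16,s25,s30,s4} — reject; 2/2 deletions ∈↓L.
2 minimals (antichain).

A = [xx, hh].


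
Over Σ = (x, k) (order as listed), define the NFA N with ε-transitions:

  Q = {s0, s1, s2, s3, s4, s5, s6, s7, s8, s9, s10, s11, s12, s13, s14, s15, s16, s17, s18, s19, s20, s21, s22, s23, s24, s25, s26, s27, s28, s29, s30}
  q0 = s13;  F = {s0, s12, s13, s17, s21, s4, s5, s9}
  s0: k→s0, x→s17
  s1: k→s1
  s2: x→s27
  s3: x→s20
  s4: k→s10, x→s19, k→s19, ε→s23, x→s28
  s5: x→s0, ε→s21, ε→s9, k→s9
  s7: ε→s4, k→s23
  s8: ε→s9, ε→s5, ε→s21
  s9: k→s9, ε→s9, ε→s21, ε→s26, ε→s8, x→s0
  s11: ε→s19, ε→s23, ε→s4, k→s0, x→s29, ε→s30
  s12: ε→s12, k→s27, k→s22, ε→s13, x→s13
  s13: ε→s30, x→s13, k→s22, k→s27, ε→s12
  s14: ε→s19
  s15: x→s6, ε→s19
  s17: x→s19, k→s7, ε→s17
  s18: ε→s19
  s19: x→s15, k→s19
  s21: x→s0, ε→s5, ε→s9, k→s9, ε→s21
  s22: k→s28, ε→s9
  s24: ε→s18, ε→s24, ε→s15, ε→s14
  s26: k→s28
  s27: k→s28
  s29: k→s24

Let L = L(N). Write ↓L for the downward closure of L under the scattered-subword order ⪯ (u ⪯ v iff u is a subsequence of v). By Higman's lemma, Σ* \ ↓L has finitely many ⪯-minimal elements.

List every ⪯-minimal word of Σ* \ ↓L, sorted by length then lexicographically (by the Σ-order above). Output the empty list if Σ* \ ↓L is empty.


Antichain: [kxxx, kxxkk].

|Q|=31, |F|=8, |δ|=64 (31 ε).
min D↑ (6 st, q0=0, F={4}): 0:x→0,k→1 1:x→2,k→1 2:x→3,k→2 3:x→4,k→5 4:x→4,k→4 5:x→4,k→4 [Hopcroft].
'kxxx': |S_i|=[20, 17, 10, 9, 4] end={s15,s19,s28,s6} — reject; 4/4 deletions ∈↓L.
'kxxkk': |S_i|=[20, 17, 10, 9, 8, 5] end={s10,s15,s19,s23,s6} ∉↓L; 5/5 single-dels accept.
2 obstructions.


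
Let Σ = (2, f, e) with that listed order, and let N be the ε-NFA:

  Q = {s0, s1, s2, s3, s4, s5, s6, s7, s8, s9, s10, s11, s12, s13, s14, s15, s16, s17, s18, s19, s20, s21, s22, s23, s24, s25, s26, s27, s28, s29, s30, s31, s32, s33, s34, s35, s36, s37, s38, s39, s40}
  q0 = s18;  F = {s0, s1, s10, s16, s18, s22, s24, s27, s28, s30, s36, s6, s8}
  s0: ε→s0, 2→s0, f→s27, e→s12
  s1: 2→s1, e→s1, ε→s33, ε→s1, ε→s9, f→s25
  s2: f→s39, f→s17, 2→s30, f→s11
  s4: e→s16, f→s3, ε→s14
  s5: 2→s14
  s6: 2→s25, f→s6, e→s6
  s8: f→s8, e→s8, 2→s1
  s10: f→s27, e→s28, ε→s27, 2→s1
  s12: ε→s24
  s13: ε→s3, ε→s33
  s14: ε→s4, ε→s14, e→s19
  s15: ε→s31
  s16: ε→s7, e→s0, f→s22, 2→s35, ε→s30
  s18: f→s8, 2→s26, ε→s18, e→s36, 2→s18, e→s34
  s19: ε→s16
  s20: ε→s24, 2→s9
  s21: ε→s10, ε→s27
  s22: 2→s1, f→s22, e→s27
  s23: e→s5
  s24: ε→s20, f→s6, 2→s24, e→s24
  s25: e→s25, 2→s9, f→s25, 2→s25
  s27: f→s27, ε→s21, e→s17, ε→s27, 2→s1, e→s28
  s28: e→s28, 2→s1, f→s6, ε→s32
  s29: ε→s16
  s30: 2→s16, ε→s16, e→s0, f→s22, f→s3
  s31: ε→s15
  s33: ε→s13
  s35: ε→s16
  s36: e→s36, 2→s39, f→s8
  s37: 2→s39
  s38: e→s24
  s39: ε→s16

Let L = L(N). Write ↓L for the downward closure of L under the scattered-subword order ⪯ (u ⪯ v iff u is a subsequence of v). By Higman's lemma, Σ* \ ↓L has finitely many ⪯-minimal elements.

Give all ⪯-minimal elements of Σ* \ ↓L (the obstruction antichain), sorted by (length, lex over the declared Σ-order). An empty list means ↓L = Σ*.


|Q|=41, |F|=13, |δ|=88 (29 ε).
min D↑ (12 st, q0=0, F={5}): 0:2→0,f→1,e→2 1:2→3,f→1,e→1 2:2→4,f→1,e→2 3:2→3,f→5,e→3 4:2→4,f→6,e→7 5:2→5,f→5,e→5 6:2→3,f→6,e→8 7:2→7,f→8,e→9 8:2→3,f→8,e→10 9:2→9,f→11,e→9 10:2→3,f→11,e→10 11:2→5,f→11,e→11.
'f2f': N↓-sim [28, 15, 6, 2] end={s25,s9} — reject; 3/3 del acc.
'e2eef2': |S_i|=[28, 26, 23, 17, 13, 3, 2] end={s25,s9} ∉↓L; 6/6 deletions ∈↓L.
2 words, ⪯-incomp.

Antichain: [f2f, e2eef2].


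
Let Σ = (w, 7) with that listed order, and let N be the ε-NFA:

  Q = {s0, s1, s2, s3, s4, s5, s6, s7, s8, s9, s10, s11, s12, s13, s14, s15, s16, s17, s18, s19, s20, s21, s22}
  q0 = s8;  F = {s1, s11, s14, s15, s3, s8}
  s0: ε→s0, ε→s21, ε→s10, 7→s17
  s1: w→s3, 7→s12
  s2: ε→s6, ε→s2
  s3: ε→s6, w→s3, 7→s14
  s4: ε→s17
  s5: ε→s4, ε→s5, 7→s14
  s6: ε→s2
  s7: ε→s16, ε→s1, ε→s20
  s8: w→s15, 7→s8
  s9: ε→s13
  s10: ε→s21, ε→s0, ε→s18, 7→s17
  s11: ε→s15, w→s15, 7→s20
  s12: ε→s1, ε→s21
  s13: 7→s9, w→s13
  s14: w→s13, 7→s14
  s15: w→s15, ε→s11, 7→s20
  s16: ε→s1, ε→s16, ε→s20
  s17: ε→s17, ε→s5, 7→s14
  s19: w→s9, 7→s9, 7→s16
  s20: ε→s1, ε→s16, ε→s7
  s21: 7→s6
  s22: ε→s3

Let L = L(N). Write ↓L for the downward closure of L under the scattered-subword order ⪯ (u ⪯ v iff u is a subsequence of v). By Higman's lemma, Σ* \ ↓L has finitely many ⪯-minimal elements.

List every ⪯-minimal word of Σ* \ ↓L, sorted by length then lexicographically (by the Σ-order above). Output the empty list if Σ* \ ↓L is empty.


min(Σ*\↓L) = [w7w7w].

|Q|=23, |F|=6, |δ|=52 (30 ε).
min D↑ (6 st, q0=0, F={5}): 0:w→1,7→0 1:w→1,7→2 2:w→3,7→2 3:w→3,7→4 4:w→5,7→4 5:w→5,7→5 (ε-aug+det+¬).
'w7w7w': N↓-sim [15, 14, 12, 6, 3, 2] end={s13,s9} — reject; 5/5 del acc.
1 words, ⪯-incomp.


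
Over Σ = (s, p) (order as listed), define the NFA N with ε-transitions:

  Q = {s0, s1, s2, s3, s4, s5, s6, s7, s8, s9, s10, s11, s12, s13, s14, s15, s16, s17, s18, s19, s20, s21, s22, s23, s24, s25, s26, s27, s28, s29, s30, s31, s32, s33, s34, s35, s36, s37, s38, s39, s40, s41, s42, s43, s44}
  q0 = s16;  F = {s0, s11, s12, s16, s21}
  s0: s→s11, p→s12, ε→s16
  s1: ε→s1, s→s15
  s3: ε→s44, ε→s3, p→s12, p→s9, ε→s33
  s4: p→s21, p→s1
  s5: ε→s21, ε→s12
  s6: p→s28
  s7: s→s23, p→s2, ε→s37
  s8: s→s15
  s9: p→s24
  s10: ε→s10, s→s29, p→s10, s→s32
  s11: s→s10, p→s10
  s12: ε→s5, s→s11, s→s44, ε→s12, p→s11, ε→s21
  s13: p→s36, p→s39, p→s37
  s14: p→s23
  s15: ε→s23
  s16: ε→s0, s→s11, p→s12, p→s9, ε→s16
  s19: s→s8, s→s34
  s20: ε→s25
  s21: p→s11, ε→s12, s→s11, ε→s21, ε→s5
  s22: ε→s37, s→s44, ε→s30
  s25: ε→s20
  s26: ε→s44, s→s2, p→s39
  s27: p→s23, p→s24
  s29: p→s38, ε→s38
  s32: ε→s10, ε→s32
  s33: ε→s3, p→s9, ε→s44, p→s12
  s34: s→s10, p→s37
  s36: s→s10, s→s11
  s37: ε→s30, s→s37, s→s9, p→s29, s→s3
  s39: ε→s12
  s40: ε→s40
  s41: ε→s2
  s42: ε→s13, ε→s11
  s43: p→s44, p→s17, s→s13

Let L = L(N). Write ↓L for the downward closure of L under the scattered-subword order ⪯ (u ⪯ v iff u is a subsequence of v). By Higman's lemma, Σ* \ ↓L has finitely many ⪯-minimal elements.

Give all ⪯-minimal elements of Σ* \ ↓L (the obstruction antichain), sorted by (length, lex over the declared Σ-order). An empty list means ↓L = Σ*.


|Q|=45, |F|=5, |δ|=84 (34 ε).
min D↑ (4 st, q0=0, F={3}): 0:s→1,p→2 1:s→3,p→3 2:s→1,p→1 3:s→3,p→3 (ε-aug+det+¬).
'ss': |S_i|=[13, 6, 4] end={s10,s29,s32,s38} rej; 2/2 del acc.
'sp': N↓-sim [13, 6, 4] end={s10,s29,s32,s38} — reject; 2/2 deletions ∈↓L.
'pps': |S_i|=[13, 11, 6, 4] end={s10,s29,s32,s38} — reject; 3/3 single-dels accept.
'ppp': |S_i|=[13, 11, 6, 4] end={s10,s29,s32,s38} ∉↓L; 3/3 deletions ∈↓L.
4 obstructions.

min(Σ*\↓L) = [ss, sp, pps, ppp].


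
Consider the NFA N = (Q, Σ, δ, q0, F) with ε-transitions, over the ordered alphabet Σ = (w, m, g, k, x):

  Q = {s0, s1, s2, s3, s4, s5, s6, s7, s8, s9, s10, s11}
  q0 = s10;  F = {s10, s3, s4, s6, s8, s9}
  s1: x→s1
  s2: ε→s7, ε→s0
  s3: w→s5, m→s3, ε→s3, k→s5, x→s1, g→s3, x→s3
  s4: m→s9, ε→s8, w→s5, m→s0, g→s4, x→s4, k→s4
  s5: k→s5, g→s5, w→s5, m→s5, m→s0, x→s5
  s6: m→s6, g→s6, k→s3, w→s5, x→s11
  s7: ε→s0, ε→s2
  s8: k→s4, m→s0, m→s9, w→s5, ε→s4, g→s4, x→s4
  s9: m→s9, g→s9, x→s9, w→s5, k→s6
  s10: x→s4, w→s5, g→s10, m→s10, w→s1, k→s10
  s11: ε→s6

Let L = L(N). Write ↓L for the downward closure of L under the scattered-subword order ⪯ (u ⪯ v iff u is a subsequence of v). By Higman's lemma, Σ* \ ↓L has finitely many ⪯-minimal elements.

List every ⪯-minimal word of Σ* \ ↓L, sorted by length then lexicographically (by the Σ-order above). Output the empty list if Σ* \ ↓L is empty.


A = [w, xmkkk].

|Q|=12, |F|=6, |δ|=49 (8 ε).
min D↑ (6 st, q0=0, F={1}): 0:w→1,m→0,g→0,k→0,x→2 1:w→1,m→1,g→1,k→1,x→1 2:w→1,m→3,g→2,k→2,x→2 3:w→1,m→3,g→3,k→4,x→3 4:w→1,m→4,g→4,k→5,x→4 5:w→1,m→5,g→5,k→1,x→5 [Hopcroft].
'w': N↓-sim [10, 3] end={s0,s1,s5} rej; 1/1 single-dels accept.
'xmkkk': N↓-sim [10, 9, 7, 6, 4, 2] end={s0,s5} rej; 5/5 del acc.
2 minimals (antichain).


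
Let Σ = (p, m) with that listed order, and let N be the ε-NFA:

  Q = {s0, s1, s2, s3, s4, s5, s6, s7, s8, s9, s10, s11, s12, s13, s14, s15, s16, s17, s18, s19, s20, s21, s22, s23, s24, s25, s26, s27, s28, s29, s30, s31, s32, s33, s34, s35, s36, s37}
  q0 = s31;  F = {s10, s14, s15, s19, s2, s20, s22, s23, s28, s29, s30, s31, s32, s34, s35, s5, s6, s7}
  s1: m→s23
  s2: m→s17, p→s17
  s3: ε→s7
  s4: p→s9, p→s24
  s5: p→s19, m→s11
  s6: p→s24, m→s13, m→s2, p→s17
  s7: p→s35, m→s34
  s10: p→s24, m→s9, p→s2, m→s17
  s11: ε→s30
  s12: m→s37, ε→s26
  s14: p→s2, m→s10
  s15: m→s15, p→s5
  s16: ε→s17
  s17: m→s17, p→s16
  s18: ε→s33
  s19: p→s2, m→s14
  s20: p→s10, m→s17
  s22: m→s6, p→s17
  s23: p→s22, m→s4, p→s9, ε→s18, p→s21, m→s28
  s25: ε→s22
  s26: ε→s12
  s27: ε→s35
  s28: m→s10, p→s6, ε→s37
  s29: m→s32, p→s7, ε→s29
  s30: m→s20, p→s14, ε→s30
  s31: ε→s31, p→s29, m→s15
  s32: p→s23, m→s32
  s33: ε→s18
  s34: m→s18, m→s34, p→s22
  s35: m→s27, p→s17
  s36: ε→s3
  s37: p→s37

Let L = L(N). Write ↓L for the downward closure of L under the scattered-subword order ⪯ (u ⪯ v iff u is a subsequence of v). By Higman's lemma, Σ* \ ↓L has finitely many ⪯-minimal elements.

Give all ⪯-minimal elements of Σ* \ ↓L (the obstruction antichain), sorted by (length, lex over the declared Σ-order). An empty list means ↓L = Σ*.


|Q|=38, |F|=18, |δ|=66 (15 ε).
min D↑ (19 st, q0=0, F={11}): 0:p→1,m→2 1:p→3,m→4 2:p→5,m→2 3:p→6,m→7 4:p→8,m→4 5:p→9,m→10 6:p→11,m→6 7:p→12,m→7 8:p→12,m→13 9:p→14,m→15 10:p→15,m→16 11:p→11,m→11 12:p→11,m→17 13:p→17,m→18 14:p→11,m→11 15:p→14,m→18 16:p→18,m→11 17:p→11,m→14 18:p→14,m→11 (ε-aug+det+¬).
'pppp': |S_i|=[30, 28, 22, 12, 4] end={s16,s17,s24,s37} rej; 4/4 del acc.
'mpppm': run [30, 27, 22, 13, 5, 2] end={s16,s17} — reject; 5/5 del acc.
'mpmmm': |S_i|=[30, 27, 22, 15, 8, 3] end={s16,s17,s9} ∉↓L; 5/5 del acc.
3 obstructions.

min(Σ*\↓L) = [pppp, mpppm, mpmmm].


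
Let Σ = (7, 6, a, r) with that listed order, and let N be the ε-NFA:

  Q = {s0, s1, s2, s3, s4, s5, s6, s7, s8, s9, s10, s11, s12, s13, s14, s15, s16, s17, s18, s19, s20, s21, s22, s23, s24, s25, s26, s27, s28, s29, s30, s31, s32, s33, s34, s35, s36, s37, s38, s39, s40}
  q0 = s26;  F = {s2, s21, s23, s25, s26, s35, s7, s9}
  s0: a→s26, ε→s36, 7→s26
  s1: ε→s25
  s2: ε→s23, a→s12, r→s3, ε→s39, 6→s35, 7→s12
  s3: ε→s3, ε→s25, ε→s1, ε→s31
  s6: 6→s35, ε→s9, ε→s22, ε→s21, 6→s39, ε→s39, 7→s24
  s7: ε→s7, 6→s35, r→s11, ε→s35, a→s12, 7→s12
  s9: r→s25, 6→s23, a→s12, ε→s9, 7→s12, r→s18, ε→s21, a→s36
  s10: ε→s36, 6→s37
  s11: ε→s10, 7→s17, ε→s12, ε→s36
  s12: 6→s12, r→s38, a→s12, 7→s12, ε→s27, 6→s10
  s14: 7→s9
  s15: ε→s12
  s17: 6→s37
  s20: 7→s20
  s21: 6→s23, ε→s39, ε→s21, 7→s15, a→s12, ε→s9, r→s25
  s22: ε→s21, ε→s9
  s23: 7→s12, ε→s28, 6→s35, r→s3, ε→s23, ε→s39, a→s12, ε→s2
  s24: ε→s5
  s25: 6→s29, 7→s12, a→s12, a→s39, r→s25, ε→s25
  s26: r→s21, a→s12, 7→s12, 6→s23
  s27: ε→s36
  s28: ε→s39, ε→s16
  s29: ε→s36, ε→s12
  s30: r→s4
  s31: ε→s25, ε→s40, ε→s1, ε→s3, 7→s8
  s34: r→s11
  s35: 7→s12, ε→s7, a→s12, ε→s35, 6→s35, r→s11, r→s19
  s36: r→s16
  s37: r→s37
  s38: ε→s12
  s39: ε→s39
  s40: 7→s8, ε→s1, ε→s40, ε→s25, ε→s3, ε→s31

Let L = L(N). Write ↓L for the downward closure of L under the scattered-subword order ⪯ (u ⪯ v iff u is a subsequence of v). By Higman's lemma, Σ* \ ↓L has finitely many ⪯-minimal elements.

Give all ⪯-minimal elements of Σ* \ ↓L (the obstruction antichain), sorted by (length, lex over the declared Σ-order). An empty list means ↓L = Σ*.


|Q|=41, |F|=8, |δ|=108 (51 ε).
min D↑ (6 st, q0=0, F={1}): 0:7→1,6→2,a→1,r→3 1:7→1,6→1,a→1,r→1 2:7→1,6→4,a→1,r→5 3:7→1,6→2,a→1,r→5 4:7→1,6→4,a→1,r→1 5:7→1,6→1,a→1,r→5 [Hopcroft].
'7': run [28, 10] end={s10,s12,s15,s16,s17,s27,s36,s37,s38,s8} — reject; 1/1 single-dels accept.
'a': run [28, 8] end={s10,s12,s16,s27,s36,s37,s38,s39} rej; 1/1 deletions ∈↓L.
'66r': |S_i|=[28, 23, 13, 10] end={s10,s11,s12,s16,s17,s19,s27,s36,s37,s38} rej; 3/3 single-dels accept.
'6r6': |S_i|=[28, 23, 18, 8] end={s10,s12,s16,s27,s29,s36,s37,s38} rej; 3/3 del acc.
'rr6': |S_i|=[28, 27, 19, 8] end={s10,s12,s16,s27,s29,s36,s37,s38} rej; 3/3 single-dels accept.
5 minimals (antichain).

min(Σ*\↓L) = [7, a, 66r, 6r6, rr6].


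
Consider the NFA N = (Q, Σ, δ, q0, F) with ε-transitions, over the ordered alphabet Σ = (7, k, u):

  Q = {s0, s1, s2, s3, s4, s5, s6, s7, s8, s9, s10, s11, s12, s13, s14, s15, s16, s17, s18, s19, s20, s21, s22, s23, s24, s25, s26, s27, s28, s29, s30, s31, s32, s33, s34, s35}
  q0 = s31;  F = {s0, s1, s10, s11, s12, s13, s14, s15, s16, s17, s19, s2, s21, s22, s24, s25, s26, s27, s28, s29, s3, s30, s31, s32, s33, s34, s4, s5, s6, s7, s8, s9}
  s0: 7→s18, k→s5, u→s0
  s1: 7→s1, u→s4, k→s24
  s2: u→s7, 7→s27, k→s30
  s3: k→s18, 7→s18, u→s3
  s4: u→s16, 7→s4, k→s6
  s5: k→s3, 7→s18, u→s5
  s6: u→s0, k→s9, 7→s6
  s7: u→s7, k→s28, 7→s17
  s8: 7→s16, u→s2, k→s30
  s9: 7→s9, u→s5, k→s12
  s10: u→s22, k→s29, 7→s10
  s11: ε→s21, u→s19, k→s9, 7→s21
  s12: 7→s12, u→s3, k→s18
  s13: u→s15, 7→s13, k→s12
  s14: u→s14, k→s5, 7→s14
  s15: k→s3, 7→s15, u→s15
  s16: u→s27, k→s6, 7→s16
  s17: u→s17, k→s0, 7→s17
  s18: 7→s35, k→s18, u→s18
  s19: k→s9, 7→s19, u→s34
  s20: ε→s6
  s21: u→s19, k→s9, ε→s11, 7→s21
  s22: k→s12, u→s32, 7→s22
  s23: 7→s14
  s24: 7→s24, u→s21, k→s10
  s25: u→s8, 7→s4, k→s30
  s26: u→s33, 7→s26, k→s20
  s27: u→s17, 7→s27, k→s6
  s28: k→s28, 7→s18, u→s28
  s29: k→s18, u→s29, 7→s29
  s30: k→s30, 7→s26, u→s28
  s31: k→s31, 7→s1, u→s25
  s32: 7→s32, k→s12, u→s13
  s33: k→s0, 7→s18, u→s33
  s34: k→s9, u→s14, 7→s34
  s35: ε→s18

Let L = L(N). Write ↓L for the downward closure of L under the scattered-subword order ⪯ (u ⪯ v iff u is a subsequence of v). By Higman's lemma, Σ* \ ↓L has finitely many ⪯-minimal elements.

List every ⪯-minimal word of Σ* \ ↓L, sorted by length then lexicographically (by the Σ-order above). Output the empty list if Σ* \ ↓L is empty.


min(Σ*\↓L) = [uku7, 7kkkk, uuuuk7].

|Q|=36, |F|=32, |δ|=104 (4 ε).
min D↑ (32 st, q0=0, F={21}): 0:7→1,k→0,u→2 1:7→1,k→3,u→4 2:7→4,k→5,u→6 3:7→3,k→7,u→8 4:7→4,k→9,u→10 5:7→11,k→5,u→12 6:7→10,k→5,u→13 7:7→7,k→14,u→15 8:7→8,k→16,u→17 9:7→9,k→16,u→18 10:7→10,k→9,u→19 11:7→11,k→9,u→20 12:7→21,k→12,u→12 13:7→19,k→5,u→22 14:7→14,k→21,u→14 15:7→15,k→23,u→24 16:7→16,k→23,u→25 17:7→17,k→16,u→26 18:7→21,k→25,u→18 19:7→19,k→9,u→27 20:7→21,k→18,u→20 21:7→21,k→21,u→21 22:7→27,k→12,u→22 23:7→23,k→21,u→28 24:7→24,k→23,u→29 25:7→21,k→28,u→25 26:7→26,k→16,u→30 27:7→27,k→18,u→27 28:7→21,k→21,u→28 29:7→29,k→23,u→31 30:7→30,k→25,u→30 31:7→31,k→28,u→31 [Hopcroft].
'uku7': |S_i|=[35, 31, 13, 7, 2] end={s18,s35} ∉↓L; 4/4 del acc.
'7kkkk': N↓-sim [35, 28, 21, 12, 5, 2] end={s18,s35} ∉↓L; 5/5 deletions ∈↓L.
'uuuuk7': |S_i|=[35, 31, 26, 22, 12, 6, 2] end={s18,s35} rej; 6/6 del acc.
3 words, ⪯-incomp.


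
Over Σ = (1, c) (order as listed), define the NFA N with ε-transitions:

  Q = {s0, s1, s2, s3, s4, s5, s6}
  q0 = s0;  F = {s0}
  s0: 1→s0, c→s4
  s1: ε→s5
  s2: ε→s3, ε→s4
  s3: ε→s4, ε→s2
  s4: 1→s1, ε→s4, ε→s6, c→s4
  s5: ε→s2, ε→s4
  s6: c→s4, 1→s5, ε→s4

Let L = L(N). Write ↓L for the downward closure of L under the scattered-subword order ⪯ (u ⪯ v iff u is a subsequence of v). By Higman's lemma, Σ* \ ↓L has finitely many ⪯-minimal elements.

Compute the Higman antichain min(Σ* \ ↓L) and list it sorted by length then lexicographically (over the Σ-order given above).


|Q|=7, |F|=1, |δ|=16 (10 ε).
min D↑ (2 st, q0=0, F={1}): 0:1→0,c→1 1:1→1,c→1 [Hopcroft].
'c': N↓-sim [7, 6] end={s1,s2,s3,s4,s5,s6} rej; 1/1 del acc.
1 words, ⪯-incomp.

min(Σ*\↓L) = [c].


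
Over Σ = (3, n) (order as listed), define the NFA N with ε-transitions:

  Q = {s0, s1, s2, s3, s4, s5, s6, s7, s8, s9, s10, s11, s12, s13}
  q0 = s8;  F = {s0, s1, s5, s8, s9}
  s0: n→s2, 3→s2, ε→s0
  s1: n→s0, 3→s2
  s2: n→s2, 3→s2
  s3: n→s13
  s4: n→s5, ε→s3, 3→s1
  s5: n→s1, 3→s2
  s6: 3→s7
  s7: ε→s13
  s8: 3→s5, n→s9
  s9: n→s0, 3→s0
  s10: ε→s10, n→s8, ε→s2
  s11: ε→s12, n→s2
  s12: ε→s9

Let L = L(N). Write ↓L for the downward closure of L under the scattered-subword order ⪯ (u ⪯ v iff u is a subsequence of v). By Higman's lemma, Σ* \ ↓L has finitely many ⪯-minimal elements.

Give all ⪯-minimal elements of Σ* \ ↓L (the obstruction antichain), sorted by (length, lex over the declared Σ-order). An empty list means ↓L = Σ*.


|Q|=14, |F|=5, |δ|=25 (7 ε).
min D↑ (6 st, q0=0, F={3}): 0:3→1,n→2 1:3→3,n→4 2:3→5,n→5 3:3→3,n→3 4:3→3,n→5 5:3→3,n→3.
'33': run [6, 4, 1] end={s2} ∉↓L; 2/2 del acc.
'n3n': run [6, 4, 2, 1] end={s2} ∉↓L; 3/3 del acc.
'nn3': |S_i|=[6, 4, 2, 1] end={s2} ∉↓L; 3/3 deletions ∈↓L.
'nnn': N↓-sim [6, 4, 2, 1] end={s2} rej; 3/3 single-dels accept.
4 words, ⪯-incomp.

min(Σ*\↓L) = [33, n3n, nn3, nnn].


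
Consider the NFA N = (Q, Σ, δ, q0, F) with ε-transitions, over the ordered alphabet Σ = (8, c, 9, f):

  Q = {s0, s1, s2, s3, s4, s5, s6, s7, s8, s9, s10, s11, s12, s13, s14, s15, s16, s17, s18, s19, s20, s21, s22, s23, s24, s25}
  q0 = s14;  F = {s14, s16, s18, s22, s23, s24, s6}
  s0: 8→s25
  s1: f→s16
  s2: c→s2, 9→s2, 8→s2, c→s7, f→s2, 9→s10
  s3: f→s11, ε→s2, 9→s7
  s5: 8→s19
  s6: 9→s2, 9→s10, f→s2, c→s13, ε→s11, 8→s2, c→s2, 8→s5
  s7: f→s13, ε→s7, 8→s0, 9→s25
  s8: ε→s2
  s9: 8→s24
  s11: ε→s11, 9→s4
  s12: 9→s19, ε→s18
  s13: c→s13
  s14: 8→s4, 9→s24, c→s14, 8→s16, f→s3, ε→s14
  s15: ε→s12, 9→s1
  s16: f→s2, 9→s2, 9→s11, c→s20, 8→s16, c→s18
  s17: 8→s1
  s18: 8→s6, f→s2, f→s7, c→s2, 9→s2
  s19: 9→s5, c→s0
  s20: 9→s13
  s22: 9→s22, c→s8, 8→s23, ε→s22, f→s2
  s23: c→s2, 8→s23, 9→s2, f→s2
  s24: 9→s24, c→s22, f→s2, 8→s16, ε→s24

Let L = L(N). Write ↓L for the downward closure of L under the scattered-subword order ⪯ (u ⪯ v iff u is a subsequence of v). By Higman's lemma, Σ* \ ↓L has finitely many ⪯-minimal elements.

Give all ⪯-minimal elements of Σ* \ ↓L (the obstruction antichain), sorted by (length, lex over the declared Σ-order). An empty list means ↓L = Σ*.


A = [f, 89, 8cc, 9cc, 8c88].

|Q|=26, |F|=7, |δ|=68 (10 ε).
min D↑ (8 st, q0=0, F={3}): 0:8→1,c→0,9→2,f→3 1:8→1,c→4,9→3,f→3 2:8→1,c→5,9→2,f→3 3:8→3,c→3,9→3,f→3 4:8→6,c→3,9→3,f→3 5:8→7,c→3,9→5,f→3 6:8→3,c→3,9→3,f→3 7:8→7,c→3,9→3,f→3 [Hopcroft].
'f': N↓-sim [20, 9] end={s0,s10,s11,s13,s2,s25,s3,s4,s7} ∉↓L; 1/1 single-dels accept.
'89': N↓-sim [20, 15, 10] end={s0,s10,s11,s13,s19,s2,s25,s4,s5,s7} — reject; 2/2 del acc.
'8cc': run [20, 15, 13, 6] end={s0,s10,s13,s2,s25,s7} — reject; 3/3 deletions ∈↓L.
'9cc': run [20, 18, 16, 7] end={s0,s10,s13,s2,s25,s7,s8} rej; 3/3 deletions ∈↓L.
'8c88': N↓-sim [20, 15, 13, 11, 8] end={s0,s10,s13,s19,s2,s25,s5,s7} — reject; 4/4 single-dels accept.
5 words, ⪯-incomp.


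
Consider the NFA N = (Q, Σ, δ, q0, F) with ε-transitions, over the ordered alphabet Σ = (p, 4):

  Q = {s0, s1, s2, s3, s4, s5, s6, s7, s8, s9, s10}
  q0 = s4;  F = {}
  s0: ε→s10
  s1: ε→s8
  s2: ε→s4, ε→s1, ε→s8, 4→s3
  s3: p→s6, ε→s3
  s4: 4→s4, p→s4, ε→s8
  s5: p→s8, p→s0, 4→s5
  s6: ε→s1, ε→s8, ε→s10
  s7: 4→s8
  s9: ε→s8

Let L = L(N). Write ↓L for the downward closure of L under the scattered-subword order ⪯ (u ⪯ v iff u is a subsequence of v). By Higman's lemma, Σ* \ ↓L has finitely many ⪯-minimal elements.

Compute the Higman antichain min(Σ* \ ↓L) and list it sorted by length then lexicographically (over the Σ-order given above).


|Q|=11, |F|=0, |δ|=19 (11 ε).
min D↑ (1 st, q0=0, F={0}): 0:p→0,4→0 (ε-aug+det+¬).
ε ∈ L(D↑) ⇒ ↓L = ∅.

Antichain: [ε].


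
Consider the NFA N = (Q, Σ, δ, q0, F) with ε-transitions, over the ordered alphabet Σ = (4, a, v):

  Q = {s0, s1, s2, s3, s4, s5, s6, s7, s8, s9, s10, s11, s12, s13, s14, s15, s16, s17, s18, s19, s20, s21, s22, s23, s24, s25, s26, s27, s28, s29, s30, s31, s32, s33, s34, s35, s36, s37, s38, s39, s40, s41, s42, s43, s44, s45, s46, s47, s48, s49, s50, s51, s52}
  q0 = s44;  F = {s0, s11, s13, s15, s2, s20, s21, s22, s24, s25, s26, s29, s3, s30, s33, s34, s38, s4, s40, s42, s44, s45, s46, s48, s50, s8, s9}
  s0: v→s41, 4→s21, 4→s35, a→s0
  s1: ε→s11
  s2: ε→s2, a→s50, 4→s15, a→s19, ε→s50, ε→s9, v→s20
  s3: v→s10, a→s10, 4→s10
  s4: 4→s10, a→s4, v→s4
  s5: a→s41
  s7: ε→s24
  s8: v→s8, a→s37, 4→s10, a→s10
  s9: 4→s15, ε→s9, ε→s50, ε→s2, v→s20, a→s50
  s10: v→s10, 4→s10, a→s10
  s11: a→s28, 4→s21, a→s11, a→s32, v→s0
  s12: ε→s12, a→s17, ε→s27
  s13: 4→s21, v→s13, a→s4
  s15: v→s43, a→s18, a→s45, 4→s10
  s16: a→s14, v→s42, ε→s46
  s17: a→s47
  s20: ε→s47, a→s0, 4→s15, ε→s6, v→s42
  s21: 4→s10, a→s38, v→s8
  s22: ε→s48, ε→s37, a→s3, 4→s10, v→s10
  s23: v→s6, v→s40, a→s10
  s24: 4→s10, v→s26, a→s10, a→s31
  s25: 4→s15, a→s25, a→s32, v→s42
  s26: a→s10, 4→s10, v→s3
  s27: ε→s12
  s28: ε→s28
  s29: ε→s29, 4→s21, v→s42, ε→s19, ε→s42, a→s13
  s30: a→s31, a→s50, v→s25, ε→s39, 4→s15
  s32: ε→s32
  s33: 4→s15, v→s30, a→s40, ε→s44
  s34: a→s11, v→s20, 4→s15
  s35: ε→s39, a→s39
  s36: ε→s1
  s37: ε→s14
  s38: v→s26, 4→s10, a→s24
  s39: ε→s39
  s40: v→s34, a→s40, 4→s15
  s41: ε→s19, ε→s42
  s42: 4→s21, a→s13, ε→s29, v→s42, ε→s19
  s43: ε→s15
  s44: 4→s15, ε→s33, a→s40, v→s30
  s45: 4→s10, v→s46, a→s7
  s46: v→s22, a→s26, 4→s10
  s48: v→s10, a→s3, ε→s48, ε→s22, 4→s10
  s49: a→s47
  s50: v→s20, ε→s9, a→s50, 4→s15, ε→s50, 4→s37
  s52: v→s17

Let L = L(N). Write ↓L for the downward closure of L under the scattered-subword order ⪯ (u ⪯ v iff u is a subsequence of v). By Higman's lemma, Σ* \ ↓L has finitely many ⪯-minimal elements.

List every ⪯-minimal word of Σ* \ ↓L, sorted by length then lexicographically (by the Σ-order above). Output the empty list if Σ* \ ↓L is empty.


|Q|=53, |F|=27, |δ|=142 (37 ε).
min D↑ (23 st, q0=0, F={4}): 0:4→1,a→2,v→3 1:4→4,a→5,v→1 2:4→1,a→2,v→6 3:4→1,a→7,v→8 4:4→4,a→4,v→4 5:4→4,a→9,v→10 6:4→1,a→11,v→12 7:4→1,a→7,v→12 8:4→1,a→8,v→13 9:4→4,a→4,v→14 10:4→4,a→14,v→15 11:4→16,a→11,v→17 12:4→1,a→17,v→13 13:4→16,a→18,v→13 14:4→4,a→4,v→19 15:4→4,a→19,v→4 16:4→4,a→20,v→21 17:4→16,a→17,v→13 18:4→16,a→22,v→18 19:4→4,a→4,v→4 20:4→4,a→9,v→14 21:4→4,a→4,v→21 22:4→4,a→22,v→22.
'44': |S_i|=[42, 20, 1] end={s10} — reject; 2/2 deletions ∈↓L.
'4aaa': N↓-sim [42, 20, 15, 6, 2] end={s10,s31} rej; 4/4 deletions ∈↓L.
'4avvv': run [42, 20, 15, 8, 6, 1] end={s10} rej; 5/5 del acc.
'ava4va': run [42, 39, 34, 28, 12, 6, 3] end={s10,s14,s37} rej; 6/6 single-dels accept.
'vvv4va': run [42, 39, 32, 24, 10, 6, 3] end={s10,s14,s37} — reject; 6/6 del acc.
'vvvaa4': N↓-sim [42, 39, 32, 24, 18, 10, 1] end={s10} rej; 6/6 deletions ∈↓L.
6 minimals (antichain).

min(Σ*\↓L) = [44, 4aaa, 4avvv, ava4va, vvv4va, vvvaa4].


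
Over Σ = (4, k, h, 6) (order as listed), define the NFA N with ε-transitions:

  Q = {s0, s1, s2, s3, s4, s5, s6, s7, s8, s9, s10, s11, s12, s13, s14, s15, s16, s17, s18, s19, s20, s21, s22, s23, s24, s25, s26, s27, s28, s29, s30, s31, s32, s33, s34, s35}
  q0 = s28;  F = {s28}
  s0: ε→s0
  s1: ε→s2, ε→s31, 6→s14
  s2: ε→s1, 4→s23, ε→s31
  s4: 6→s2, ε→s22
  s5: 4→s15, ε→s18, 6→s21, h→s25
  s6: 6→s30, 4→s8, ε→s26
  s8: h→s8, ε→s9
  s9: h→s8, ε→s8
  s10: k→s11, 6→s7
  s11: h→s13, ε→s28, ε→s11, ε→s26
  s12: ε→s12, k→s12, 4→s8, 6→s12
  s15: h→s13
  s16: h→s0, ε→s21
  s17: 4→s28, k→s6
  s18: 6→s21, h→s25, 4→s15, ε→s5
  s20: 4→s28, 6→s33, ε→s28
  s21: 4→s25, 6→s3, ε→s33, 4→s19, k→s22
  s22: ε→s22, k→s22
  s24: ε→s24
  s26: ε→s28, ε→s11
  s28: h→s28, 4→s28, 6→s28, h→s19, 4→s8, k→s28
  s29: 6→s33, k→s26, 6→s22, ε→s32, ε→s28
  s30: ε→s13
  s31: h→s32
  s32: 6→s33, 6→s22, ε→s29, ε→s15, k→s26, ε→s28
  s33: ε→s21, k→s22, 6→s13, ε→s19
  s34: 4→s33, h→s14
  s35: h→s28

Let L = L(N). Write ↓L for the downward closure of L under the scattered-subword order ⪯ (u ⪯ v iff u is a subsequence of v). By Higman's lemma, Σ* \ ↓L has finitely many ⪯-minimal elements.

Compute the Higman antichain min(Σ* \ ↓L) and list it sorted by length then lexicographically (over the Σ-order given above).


A = [].

|Q|=36, |F|=1, |δ|=78 (30 ε).
min D↑ (1 st, q0=0, F={}): 0:4→0,k→0,h→0,6→0 (ε-aug+det+¬).
L(D↑) = ∅; no obstructions.


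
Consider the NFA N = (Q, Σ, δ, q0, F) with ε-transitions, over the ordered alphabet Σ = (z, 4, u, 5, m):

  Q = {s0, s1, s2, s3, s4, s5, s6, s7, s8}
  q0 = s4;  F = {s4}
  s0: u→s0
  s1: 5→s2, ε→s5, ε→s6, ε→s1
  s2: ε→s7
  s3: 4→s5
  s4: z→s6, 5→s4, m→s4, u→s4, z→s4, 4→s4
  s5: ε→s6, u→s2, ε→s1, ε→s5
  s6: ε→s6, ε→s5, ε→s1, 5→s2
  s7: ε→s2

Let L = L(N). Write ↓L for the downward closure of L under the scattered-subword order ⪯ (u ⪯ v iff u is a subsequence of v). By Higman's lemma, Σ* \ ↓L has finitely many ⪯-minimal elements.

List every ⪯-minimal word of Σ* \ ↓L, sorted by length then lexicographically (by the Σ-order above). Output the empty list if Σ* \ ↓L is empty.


|Q|=9, |F|=1, |δ|=22 (11 ε).
min D↑ (1 st, q0=0, F={}): 0:z→0,4→0,u→0,5→0,m→0 (ε-aug+det+¬).
L(D↑) = ∅; no obstructions.

Antichain: [].


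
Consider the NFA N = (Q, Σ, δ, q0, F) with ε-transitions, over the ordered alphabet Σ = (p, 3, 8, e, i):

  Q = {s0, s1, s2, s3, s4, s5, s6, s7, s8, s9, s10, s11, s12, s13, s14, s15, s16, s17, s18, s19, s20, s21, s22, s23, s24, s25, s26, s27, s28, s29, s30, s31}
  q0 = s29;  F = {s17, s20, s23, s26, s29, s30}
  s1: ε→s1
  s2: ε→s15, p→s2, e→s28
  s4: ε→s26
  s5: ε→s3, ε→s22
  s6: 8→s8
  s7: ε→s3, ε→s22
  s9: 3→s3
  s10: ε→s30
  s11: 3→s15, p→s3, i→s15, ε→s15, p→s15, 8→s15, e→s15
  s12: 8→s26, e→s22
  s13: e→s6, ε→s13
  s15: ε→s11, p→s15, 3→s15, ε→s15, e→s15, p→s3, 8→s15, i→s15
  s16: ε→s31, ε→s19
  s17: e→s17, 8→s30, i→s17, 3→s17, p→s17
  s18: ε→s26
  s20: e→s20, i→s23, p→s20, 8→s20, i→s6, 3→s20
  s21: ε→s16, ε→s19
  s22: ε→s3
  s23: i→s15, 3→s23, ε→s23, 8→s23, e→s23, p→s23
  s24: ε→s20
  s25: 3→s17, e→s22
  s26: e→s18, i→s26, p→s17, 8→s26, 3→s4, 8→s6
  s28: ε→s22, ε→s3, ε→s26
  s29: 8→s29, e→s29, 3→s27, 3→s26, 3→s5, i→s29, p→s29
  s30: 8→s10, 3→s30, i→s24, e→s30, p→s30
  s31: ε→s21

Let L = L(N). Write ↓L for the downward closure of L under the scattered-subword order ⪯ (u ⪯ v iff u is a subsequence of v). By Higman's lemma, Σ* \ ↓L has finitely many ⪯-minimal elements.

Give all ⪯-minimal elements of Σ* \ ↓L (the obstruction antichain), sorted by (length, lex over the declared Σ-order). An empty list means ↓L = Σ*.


|Q|=32, |F|=6, |δ|=79 (24 ε).
min D↑ (7 st, q0=0, F={6}): 0:p→0,3→1,8→0,e→0,i→0 1:p→2,3→1,8→1,e→1,i→1 2:p→2,3→2,8→3,e→2,i→2 3:p→3,3→3,8→3,e→3,i→4 4:p→4,3→4,8→4,e→4,i→5 5:p→5,3→5,8→5,e→5,i→6 6:p→6,3→6,8→6,e→6,i→6.
'3p8iii': N↓-sim [18, 17, 11, 10, 8, 6, 3] end={s11,s15,s3} ∉↓L; 6/6 deletions ∈↓L.
1 obstructions.

min(Σ*\↓L) = [3p8iii].


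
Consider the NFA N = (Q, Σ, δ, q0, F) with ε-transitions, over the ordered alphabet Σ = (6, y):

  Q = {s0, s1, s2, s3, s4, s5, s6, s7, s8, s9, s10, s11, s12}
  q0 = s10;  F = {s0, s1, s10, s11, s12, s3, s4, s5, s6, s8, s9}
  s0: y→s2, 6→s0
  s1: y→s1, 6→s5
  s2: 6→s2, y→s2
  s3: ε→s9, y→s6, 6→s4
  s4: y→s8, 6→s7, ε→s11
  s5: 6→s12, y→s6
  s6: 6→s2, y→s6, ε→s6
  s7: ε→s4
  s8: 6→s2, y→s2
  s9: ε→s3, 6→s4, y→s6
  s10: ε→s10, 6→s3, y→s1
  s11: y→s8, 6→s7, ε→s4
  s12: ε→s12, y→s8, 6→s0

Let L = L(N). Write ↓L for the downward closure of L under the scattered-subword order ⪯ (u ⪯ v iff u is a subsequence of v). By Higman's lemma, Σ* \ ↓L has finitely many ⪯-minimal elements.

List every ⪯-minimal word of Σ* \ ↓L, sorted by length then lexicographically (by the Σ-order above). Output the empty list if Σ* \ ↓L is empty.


|Q|=13, |F|=11, |δ|=32 (8 ε).
min D↑ (10 st, q0=0, F={7}): 0:6→1,y→2 1:6→3,y→4 2:6→5,y→2 3:6→3,y→6 4:6→7,y→4 5:6→8,y→4 6:6→7,y→7 7:6→7,y→7 8:6→9,y→6 9:6→9,y→7.
'6y6': run [13, 11, 3, 1] end={s2} — reject; 3/3 single-dels accept.
'66yy': |S_i|=[13, 11, 7, 2, 1] end={s2} ∉↓L; 4/4 deletions ∈↓L.
'y666y': N↓-sim [13, 7, 6, 4, 2, 1] end={s2} ∉↓L; 5/5 deletions ∈↓L.
3 words, ⪯-incomp.

min(Σ*\↓L) = [6y6, 66yy, y666y].
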